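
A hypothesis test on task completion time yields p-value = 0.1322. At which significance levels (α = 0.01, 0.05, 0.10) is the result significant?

p = 0.1322. Not significant at any of the given levels.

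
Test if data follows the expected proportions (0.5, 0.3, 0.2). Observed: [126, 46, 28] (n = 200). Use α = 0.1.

Expected: [100.0, 60.0, 40.0]. χ² = 13.627. df = 2, critical = 4.605. Reject H₀.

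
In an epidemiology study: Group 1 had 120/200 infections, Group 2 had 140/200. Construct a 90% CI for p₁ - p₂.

p̂₁ = 0.6, p̂₂ = 0.7. Difference = -0.1. CI = (-0.178, -0.022)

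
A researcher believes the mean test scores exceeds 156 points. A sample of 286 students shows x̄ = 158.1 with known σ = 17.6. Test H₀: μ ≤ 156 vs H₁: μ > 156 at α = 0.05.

z = 2.018. Critical value: 1.645. Reject H₀.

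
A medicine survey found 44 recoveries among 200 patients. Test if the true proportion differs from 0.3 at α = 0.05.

p̂ = 0.22, p₀ = 0.3. z = (p̂ - p₀)/√(p₀(1-p₀)/n) = -2.469. Critical: ±1.96. Reject H₀.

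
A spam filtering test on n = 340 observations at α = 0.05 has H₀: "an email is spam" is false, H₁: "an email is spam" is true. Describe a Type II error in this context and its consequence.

Type II error: failing to reject H₀ when it is false — concluding that an email is spam is not supported when in fact it is. Consequence: a spam email lands in the inbox.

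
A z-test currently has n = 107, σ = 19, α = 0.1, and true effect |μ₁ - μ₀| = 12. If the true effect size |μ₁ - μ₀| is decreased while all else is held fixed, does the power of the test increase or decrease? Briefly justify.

Power decreases: a smaller true effect decreases the non-centrality λ = |μ₁ - μ₀|/(σ/√n).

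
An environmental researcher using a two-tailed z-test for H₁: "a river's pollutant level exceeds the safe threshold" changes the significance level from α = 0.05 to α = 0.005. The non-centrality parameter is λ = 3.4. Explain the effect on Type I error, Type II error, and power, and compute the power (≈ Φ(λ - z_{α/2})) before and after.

Decreasing α from 0.05 to 0.005:
• Type I error rate decreases (α is the Type I rate by definition).
• Critical value moves from z_{α/2} = 1.96 to 2.807, so power = Φ(λ - z_{α/2}) goes from Φ(3.4 - 1.96) = 0.925 to Φ(3.4 - 2.807) = 0.723.
• Type II error rate β = 1 - power therefore increases (0.075 → 0.277).
Appropriate when false positives are costly — here, shutting down a compliant factory unnecessarily.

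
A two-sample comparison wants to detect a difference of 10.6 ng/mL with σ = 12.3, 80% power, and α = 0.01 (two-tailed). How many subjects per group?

n per group = 2(z_α/2 + z_β)²σ²/d² = 2×(2.576 + 0.84)²×12.3²/10.6² = 31.4 → n = 32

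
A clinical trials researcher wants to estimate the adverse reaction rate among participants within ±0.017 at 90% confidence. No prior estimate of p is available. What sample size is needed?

Conservative approach: use p = 0.5 (maximizes p(1-p) = 0.25). n = z²(0.25)/E² = 1.645²×0.25/0.017² = 2340.9 → n = 2341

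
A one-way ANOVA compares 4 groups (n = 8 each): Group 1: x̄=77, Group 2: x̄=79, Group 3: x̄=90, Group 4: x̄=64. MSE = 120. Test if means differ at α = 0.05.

Grand mean = 77.5. SS_between = 2728.0, MS_between = 909.33. F = 7.578, F_crit ≈ 2.947. Reject H₀.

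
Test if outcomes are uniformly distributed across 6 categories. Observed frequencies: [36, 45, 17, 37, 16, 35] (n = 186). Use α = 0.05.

Expected = 31 each. χ² = Σ(O-E)²/E = 22.387. df = 5, critical value = 11.07. Reject H₀.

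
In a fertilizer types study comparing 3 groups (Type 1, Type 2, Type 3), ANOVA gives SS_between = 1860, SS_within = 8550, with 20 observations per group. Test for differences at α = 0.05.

df_between = 2, df_within = 57. F = MS_between/MS_within = 930.0/150.0 = 6.2. F_crit ≈ 3.159. Reject H₀. At least one mean differs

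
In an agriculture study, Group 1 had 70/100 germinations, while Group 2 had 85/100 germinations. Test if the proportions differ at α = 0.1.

p̂₁ = 0.7, p̂₂ = 0.85, pooled p̂ = 0.775. z = -2.54. Critical: ±1.645. Reject H₀.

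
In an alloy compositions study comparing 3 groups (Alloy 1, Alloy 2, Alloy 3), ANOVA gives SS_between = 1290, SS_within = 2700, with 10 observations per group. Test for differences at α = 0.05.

df_between = 2, df_within = 27. F = MS_between/MS_within = 645.0/100.0 = 6.45. F_crit ≈ 3.354. Reject H₀. At least one mean differs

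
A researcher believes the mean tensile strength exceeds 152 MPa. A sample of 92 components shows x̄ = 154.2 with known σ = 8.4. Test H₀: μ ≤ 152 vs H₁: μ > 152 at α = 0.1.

z = 2.512. Critical value: 1.28. Reject H₀.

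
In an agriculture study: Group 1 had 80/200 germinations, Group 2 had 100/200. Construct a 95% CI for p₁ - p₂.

p̂₁ = 0.4, p̂₂ = 0.5. Difference = -0.1. CI = (-0.197, -0.003)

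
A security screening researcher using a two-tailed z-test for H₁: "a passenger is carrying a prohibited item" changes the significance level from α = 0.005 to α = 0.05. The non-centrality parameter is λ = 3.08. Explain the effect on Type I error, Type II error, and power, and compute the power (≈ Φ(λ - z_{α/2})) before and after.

Increasing α from 0.005 to 0.05:
• Type I error rate increases (α is the Type I rate by definition).
• Critical value moves from z_{α/2} = 2.807 to 1.96, so power = Φ(λ - z_{α/2}) goes from Φ(3.08 - 2.807) = 0.608 to Φ(3.08 - 1.96) = 0.869.
• Type II error rate β = 1 - power therefore decreases (0.392 → 0.131).
Appropriate when false negatives are costly — here, letting a prohibited item through — security breach.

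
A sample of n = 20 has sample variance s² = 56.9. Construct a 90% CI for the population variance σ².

df = 19. χ²_{0.05} = 30.144, χ²_{0.95} = 10.117. CI for σ² = ((n-1)s²/χ²_{α/2}, (n-1)s²/χ²_{1-α/2}) = (19·56.9/30.144, 19·56.9/10.117) = (35.86, 106.86)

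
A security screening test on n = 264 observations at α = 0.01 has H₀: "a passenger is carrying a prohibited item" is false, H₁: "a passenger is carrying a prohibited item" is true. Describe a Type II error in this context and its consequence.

Type II error: failing to reject H₀ when it is false — concluding that a passenger is carrying a prohibited item is not supported when in fact it is. Consequence: letting a prohibited item through — security breach.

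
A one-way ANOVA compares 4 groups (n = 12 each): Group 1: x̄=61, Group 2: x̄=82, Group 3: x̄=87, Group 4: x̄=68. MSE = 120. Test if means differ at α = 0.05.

Grand mean = 74.5. SS_between = 5244.0, MS_between = 1748.0. F = 14.567, F_crit ≈ 2.816. Reject H₀.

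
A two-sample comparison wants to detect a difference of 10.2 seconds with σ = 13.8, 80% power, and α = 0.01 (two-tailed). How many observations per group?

n per group = 2(z_α/2 + z_β)²σ²/d² = 2×(2.576 + 0.84)²×13.8²/10.2² = 42.7 → n = 43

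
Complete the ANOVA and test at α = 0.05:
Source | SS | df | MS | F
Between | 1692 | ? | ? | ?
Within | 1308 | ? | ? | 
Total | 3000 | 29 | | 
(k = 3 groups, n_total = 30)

df_between = 2, df_within = 27. MS_between = 846.0, MS_within = 48.44. F = 17.463, F_crit ≈ 3.354. Reject H₀.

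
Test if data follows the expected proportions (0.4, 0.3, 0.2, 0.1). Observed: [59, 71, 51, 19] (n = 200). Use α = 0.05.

Expected: [80.0, 60.0, 40.0, 20.0]. χ² = 10.604. df = 3, critical = 7.815. Reject H₀.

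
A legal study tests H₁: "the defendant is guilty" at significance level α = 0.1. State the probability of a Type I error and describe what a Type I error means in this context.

P(Type I error) = α = 0.1. A Type I error is rejecting H₀ when H₀ is actually true (false positive) — here, concluding that the defendant is guilty when in fact this is not the case. Consequence: convicting an innocent person.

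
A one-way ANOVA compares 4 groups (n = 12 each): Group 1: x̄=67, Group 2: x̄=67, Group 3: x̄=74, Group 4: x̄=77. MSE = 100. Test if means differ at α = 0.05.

Grand mean = 71.25. SS_between = 921.0, MS_between = 307.0. F = 3.07, F_crit ≈ 2.816. Reject H₀.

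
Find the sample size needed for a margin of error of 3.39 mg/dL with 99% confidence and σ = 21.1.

n = (z*σ/E)² = (2.576×21.1/3.39)² = 257.1 → n = 258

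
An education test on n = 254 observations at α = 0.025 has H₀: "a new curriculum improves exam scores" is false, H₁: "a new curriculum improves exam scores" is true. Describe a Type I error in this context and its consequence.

Type I error: rejecting H₀ when it is true — concluding that a new curriculum improves exam scores when in fact it is not. Consequence: adopting a curriculum that gives no real benefit — disruption for nothing.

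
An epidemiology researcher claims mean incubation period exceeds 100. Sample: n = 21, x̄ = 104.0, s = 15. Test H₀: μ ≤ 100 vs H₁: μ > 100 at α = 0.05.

t = (104.0 - 100)/(15/√21) = 1.222, df = 20. Critical t = 1.725. Fail to reject H₀.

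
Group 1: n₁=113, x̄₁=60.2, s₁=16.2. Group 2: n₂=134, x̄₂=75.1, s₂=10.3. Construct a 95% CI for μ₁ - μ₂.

Difference = -14.9. SE = √(16.2²/113 + 10.3²/134) = 1.765. CI = (-18.36, -11.44)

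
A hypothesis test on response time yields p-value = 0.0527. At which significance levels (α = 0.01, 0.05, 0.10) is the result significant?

p = 0.0527. Significant at: α = 0.1.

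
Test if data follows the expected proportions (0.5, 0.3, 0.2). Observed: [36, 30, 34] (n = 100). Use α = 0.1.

Expected: [50.0, 30.0, 20.0]. χ² = 13.72. df = 2, critical = 4.605. Reject H₀.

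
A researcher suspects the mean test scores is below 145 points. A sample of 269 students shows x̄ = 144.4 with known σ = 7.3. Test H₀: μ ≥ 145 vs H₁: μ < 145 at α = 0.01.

z = -1.348. Critical value: -2.33. Fail to reject H₀.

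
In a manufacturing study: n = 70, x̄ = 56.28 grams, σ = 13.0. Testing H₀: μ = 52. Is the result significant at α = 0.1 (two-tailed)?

z = (56.28 - 52)/(13.0/√70) = 2.755. Since |z| > 1.645, significant at α = 0.1.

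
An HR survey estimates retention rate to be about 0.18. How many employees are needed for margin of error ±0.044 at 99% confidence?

n = z²p(1-p)/E² = 2.576²×0.18×0.82/0.044² = 505.9 → n = 506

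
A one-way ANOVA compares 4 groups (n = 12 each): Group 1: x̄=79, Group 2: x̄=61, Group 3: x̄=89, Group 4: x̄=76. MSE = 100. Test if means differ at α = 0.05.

Grand mean = 76.25. SS_between = 4833.0, MS_between = 1611.0. F = 16.11, F_crit ≈ 2.816. Reject H₀.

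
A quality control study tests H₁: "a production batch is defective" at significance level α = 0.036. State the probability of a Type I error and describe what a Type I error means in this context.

P(Type I error) = α = 0.036. A Type I error is rejecting H₀ when H₀ is actually true (false positive) — here, concluding that a production batch is defective when in fact this is not the case. Consequence: scrapping a good batch — wasted material and cost for no reason.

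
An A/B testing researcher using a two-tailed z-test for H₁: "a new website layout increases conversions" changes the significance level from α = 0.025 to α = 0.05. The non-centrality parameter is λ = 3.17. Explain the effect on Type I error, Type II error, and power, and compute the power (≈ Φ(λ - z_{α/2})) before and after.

Increasing α from 0.025 to 0.05:
• Type I error rate increases (α is the Type I rate by definition).
• Critical value moves from z_{α/2} = 2.241 to 1.96, so power = Φ(λ - z_{α/2}) goes from Φ(3.17 - 2.241) = 0.824 to Φ(3.17 - 1.96) = 0.887.
• Type II error rate β = 1 - power therefore decreases (0.176 → 0.113).
Appropriate when false negatives are costly — here, discarding a layout that would have improved conversions — lost revenue.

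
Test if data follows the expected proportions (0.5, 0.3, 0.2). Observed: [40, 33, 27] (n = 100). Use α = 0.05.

Expected: [50.0, 30.0, 20.0]. χ² = 4.75. df = 2, critical = 5.991. Fail to reject H₀.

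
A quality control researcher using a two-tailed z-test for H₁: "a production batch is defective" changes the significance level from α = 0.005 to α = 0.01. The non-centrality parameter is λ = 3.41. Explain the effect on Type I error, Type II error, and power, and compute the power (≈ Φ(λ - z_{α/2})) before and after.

Increasing α from 0.005 to 0.01:
• Type I error rate increases (α is the Type I rate by definition).
• Critical value moves from z_{α/2} = 2.807 to 2.576, so power = Φ(λ - z_{α/2}) goes from Φ(3.41 - 2.807) = 0.727 to Φ(3.41 - 2.576) = 0.798.
• Type II error rate β = 1 - power therefore decreases (0.273 → 0.202).
Appropriate when false negatives are costly — here, shipping a defective batch — faulty products reach customers.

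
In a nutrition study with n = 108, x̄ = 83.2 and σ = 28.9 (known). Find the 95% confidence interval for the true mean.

CI = x̄ ± z*(σ/√n) = 83.2 ± 1.96(28.9/√108) = 83.2 ± 5.45 = (77.75, 88.65)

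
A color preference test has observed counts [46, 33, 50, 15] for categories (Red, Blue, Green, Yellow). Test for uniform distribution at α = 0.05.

Expected = 36 each. χ² = Σ(O-E)²/E = 20.722. df = 3, critical value = 7.815. Reject H₀.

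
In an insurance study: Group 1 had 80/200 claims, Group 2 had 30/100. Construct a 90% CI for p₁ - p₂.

p̂₁ = 0.4, p̂₂ = 0.3. Difference = 0.1. CI = (0.006, 0.194)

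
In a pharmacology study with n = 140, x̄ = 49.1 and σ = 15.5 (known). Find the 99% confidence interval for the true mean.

CI = x̄ ± z*(σ/√n) = 49.1 ± 2.576(15.5/√140) = 49.1 ± 3.37 = (45.73, 52.47)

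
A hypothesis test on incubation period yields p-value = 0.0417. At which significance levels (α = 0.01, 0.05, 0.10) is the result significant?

p = 0.0417. Significant at: α = 0.05, 0.1.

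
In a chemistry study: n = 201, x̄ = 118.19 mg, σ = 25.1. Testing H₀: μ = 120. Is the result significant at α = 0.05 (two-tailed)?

z = (118.19 - 120)/(25.1/√201) = -1.022. Since |z| ≤ 1.96, not significant at α = 0.05.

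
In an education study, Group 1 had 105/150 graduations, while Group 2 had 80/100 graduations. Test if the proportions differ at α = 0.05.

p̂₁ = 0.7, p̂₂ = 0.8, pooled p̂ = 0.74. z = -1.766. Critical: ±1.96. Fail to reject H₀.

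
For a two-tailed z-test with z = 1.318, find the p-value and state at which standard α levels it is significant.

p = 2·P(Z > |1.318|) = 2·(1 - Φ(1.318)) ≈ 0.1875. Not significant at any standard level.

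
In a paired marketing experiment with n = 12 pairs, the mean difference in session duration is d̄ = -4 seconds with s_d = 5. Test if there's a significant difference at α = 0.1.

t = d̄/(s_d/√n) = -4/(5/√12) = -2.771. df = 11, critical t = ±1.796. Reject H₀.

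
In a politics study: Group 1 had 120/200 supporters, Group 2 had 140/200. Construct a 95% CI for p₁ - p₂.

p̂₁ = 0.6, p̂₂ = 0.7. Difference = -0.1. CI = (-0.193, -0.007)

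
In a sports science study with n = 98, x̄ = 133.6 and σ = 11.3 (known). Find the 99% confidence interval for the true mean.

CI = x̄ ± z*(σ/√n) = 133.6 ± 2.576(11.3/√98) = 133.6 ± 2.94 = (130.66, 136.54)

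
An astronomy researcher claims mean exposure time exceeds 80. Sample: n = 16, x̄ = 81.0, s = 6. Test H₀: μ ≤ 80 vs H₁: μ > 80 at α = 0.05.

t = (81.0 - 80)/(6/√16) = 0.667, df = 15. Critical t = 1.753. Fail to reject H₀.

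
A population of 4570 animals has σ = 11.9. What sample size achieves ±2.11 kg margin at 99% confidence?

Without FPC: n₀ = (2.576×11.9/2.11)² = 211.067. With FPC: n = n₀N/(n₀+N-1) = 201.8 → n = 202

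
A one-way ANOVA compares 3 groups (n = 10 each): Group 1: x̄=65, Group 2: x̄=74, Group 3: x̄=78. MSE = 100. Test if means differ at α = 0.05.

Grand mean = 72.33. SS_between = 886.67, MS_between = 443.33. F = 4.433, F_crit ≈ 3.354. Reject H₀.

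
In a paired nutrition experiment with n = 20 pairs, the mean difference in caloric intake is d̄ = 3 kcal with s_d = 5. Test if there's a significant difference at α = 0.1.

t = d̄/(s_d/√n) = 3/(5/√20) = 2.683. df = 19, critical t = ±1.729. Reject H₀.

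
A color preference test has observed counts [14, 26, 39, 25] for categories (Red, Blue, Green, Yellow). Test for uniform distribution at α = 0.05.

Expected = 26 each. χ² = Σ(O-E)²/E = 12.077. df = 3, critical value = 7.815. Reject H₀.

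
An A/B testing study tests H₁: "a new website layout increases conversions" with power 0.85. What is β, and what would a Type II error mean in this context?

β = 1 - power = 1 - 0.85 = 0.15. A Type II error is failing to reject H₀ when H₀ is false (false negative) — here, failing to conclude that a new website layout increases conversions when in fact it is true. Consequence: discarding a layout that would have improved conversions — lost revenue.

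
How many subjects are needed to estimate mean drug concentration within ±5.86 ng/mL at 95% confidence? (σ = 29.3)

n = (z*σ/E)² = (1.96×29.3/5.86)² = 96.04 → n = 97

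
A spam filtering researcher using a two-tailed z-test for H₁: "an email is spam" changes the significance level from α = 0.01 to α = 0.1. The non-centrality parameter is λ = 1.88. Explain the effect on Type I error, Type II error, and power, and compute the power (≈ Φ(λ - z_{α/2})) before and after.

Increasing α from 0.01 to 0.1:
• Type I error rate increases (α is the Type I rate by definition).
• Critical value moves from z_{α/2} = 2.576 to 1.645, so power = Φ(λ - z_{α/2}) goes from Φ(1.88 - 2.576) = 0.243 to Φ(1.88 - 1.645) = 0.593.
• Type II error rate β = 1 - power therefore decreases (0.757 → 0.407).
Appropriate when false negatives are costly — here, a spam email lands in the inbox.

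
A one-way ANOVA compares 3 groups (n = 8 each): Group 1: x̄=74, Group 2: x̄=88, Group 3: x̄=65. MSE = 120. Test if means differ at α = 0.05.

Grand mean = 75.67. SS_between = 2149.33, MS_between = 1074.67. F = 8.956, F_crit ≈ 3.467. Reject H₀.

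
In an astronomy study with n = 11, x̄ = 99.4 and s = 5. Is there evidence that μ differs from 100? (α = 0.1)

t = (x̄ - μ₀)/(s/√n) = (99.4 - 100)/(5/√11) = -0.398. df = 10, critical t = ±1.812. Fail to reject H₀.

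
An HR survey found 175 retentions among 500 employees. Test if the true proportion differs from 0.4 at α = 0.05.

p̂ = 0.35, p₀ = 0.4. z = (p̂ - p₀)/√(p₀(1-p₀)/n) = -2.282. Critical: ±1.96. Reject H₀.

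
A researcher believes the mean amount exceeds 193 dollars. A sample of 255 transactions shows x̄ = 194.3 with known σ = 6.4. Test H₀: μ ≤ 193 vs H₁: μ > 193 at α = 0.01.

z = 3.244. Critical value: 2.33. Reject H₀.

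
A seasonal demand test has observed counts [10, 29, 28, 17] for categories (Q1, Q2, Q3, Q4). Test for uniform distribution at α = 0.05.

Expected = 21 each. χ² = Σ(O-E)²/E = 11.905. df = 3, critical value = 7.815. Reject H₀.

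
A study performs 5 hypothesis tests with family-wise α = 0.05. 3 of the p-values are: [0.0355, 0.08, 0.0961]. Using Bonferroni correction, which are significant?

Bonferroni α = 0.05/5 = 0.01. None of the given p-values are significant.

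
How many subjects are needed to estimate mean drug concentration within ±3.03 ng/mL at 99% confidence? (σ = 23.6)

n = (z*σ/E)² = (2.576×23.6/3.03)² = 402.6 → n = 403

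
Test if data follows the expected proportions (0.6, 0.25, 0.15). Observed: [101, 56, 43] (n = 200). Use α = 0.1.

Expected: [120.0, 50.0, 30.0]. χ² = 9.362. df = 2, critical = 4.605. Reject H₀.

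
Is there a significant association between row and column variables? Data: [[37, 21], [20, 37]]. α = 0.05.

χ² = 9.476. df = 1, critical = 3.841. Reject H₀. Variables are dependent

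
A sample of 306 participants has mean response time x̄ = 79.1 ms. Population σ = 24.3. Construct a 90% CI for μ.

CI = x̄ ± z*(σ/√n) = 79.1 ± 1.645(24.3/√306) = 79.1 ± 2.29 = (76.81, 81.39)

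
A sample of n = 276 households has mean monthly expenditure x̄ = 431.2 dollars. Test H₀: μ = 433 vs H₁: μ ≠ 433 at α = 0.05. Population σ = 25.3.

z = (x̄ - μ₀)/(σ/√n) = (431.2 - 433)/(25.3/√276) = -1.182. Critical value: ±1.96. Since |-1.182| ≤ 1.96, Fail to reject H₀.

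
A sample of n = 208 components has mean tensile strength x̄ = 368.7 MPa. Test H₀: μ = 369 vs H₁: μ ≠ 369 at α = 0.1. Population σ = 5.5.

z = (x̄ - μ₀)/(σ/√n) = (368.7 - 369)/(5.5/√208) = -0.787. Critical value: ±1.645. Since |-0.787| ≤ 1.645, Fail to reject H₀.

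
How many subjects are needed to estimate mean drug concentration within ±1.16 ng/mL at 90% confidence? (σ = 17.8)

n = (z*σ/E)² = (1.645×17.8/1.16)² = 637.2 → n = 638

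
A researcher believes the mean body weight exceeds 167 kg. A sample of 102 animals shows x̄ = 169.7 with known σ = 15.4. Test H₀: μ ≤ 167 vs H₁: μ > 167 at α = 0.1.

z = 1.771. Critical value: 1.28. Reject H₀.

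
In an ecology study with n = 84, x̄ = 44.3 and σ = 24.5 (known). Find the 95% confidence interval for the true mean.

CI = x̄ ± z*(σ/√n) = 44.3 ± 1.96(24.5/√84) = 44.3 ± 5.24 = (39.06, 49.54)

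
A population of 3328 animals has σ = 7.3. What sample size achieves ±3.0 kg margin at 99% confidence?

Without FPC: n₀ = (2.576×7.3/3.0)² = 39.291. With FPC: n = n₀N/(n₀+N-1) = 38.8 → n = 39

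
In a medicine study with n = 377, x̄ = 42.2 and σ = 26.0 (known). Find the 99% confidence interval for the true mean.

CI = x̄ ± z*(σ/√n) = 42.2 ± 2.576(26.0/√377) = 42.2 ± 3.45 = (38.75, 45.65)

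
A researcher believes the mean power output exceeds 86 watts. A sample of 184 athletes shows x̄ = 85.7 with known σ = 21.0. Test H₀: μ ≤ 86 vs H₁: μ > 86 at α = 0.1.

z = -0.194. Critical value: 1.28. Fail to reject H₀.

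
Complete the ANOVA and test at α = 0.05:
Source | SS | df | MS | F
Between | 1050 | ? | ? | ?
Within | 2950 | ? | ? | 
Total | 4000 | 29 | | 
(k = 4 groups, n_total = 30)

df_between = 3, df_within = 26. MS_between = 350.0, MS_within = 113.46. F = 3.085, F_crit ≈ 2.975. Reject H₀.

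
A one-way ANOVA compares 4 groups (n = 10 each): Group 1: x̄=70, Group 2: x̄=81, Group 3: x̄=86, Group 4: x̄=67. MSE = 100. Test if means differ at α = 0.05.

Grand mean = 76.0. SS_between = 2420.0, MS_between = 806.67. F = 8.067, F_crit ≈ 2.866. Reject H₀.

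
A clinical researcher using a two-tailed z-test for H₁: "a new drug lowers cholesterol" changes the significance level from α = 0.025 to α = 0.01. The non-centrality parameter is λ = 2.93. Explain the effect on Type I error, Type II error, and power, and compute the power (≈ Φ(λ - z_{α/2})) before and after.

Decreasing α from 0.025 to 0.01:
• Type I error rate decreases (α is the Type I rate by definition).
• Critical value moves from z_{α/2} = 2.241 to 2.576, so power = Φ(λ - z_{α/2}) goes from Φ(2.93 - 2.241) = 0.755 to Φ(2.93 - 2.576) = 0.638.
• Type II error rate β = 1 - power therefore increases (0.245 → 0.362).
Appropriate when false positives are costly — here, approving an ineffective drug — patients take a useless medication and may skip effective alternatives.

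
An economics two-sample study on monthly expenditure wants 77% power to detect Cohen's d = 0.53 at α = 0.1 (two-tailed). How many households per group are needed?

z_{α/2} = 1.645, z_β = Φ⁻¹(0.77) = 0.739. For medium effect (d = 0.53): n per group = 2(z_{α/2} + z_β)²/d² = 2(1.645 + 0.739)²/0.53² = 40.5 → 41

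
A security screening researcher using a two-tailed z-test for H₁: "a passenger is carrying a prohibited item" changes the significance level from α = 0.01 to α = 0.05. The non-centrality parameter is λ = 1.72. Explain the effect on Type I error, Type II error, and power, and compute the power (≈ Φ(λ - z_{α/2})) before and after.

Increasing α from 0.01 to 0.05:
• Type I error rate increases (α is the Type I rate by definition).
• Critical value moves from z_{α/2} = 2.576 to 1.96, so power = Φ(λ - z_{α/2}) goes from Φ(1.72 - 2.576) = 0.196 to Φ(1.72 - 1.96) = 0.405.
• Type II error rate β = 1 - power therefore decreases (0.804 → 0.595).
Appropriate when false negatives are costly — here, letting a prohibited item through — security breach.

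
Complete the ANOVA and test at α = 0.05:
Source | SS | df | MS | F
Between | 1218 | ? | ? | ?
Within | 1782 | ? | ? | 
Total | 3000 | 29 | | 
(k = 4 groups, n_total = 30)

df_between = 3, df_within = 26. MS_between = 406.0, MS_within = 68.54. F = 5.924, F_crit ≈ 2.975. Reject H₀.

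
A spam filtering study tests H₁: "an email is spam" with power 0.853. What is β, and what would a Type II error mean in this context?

β = 1 - power = 1 - 0.853 = 0.147. A Type II error is failing to reject H₀ when H₀ is false (false negative) — here, failing to conclude that an email is spam when in fact it is true. Consequence: a spam email lands in the inbox.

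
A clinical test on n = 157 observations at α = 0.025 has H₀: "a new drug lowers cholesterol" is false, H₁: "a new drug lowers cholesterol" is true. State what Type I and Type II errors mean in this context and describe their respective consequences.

Type I (false positive): concluding that a new drug lowers cholesterol when it is not — approving an ineffective drug — patients take a useless medication and may skip effective alternatives. Type II (false negative): failing to conclude that a new drug lowers cholesterol when it is — shelving an effective drug — patients miss out on a treatment that would have helped. Which is costlier depends on domain priorities and is a judgement call rather than a statistical fact.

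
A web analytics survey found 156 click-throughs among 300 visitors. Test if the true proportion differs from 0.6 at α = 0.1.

p̂ = 0.52, p₀ = 0.6. z = (p̂ - p₀)/√(p₀(1-p₀)/n) = -2.828. Critical: ±1.645. Reject H₀.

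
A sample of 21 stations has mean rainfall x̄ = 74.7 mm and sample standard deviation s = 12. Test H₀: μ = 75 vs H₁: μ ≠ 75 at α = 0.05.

t = (x̄ - μ₀)/(s/√n) = (74.7 - 75)/(12/√21) = -0.115. df = 20, critical t = ±2.086. Fail to reject H₀.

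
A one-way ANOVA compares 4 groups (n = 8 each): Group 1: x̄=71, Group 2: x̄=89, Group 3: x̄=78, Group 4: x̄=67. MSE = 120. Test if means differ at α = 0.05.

Grand mean = 76.25. SS_between = 2230.0, MS_between = 743.33. F = 6.194, F_crit ≈ 2.947. Reject H₀.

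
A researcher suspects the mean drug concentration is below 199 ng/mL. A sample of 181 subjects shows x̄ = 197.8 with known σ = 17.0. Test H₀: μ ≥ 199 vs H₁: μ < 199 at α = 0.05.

z = -0.95. Critical value: -1.645. Fail to reject H₀.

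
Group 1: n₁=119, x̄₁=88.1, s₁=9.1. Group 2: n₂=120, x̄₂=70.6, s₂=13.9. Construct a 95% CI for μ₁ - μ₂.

Difference = 17.5. SE = √(9.1²/119 + 13.9²/120) = 1.519. CI = (14.52, 20.48)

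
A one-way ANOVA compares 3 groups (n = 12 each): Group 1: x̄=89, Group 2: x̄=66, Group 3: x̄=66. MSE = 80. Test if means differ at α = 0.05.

Grand mean = 73.67. SS_between = 4232.0, MS_between = 2116.0. F = 26.45, F_crit ≈ 3.285. Reject H₀.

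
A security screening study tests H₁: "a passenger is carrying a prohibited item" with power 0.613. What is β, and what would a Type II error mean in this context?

β = 1 - power = 1 - 0.613 = 0.387. A Type II error is failing to reject H₀ when H₀ is false (false negative) — here, failing to conclude that a passenger is carrying a prohibited item when in fact it is true. Consequence: letting a prohibited item through — security breach.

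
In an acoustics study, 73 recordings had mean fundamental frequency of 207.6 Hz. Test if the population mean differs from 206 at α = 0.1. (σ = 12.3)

z = (x̄ - μ₀)/(σ/√n) = (207.6 - 206)/(12.3/√73) = 1.111. Critical value: ±1.645. Since |1.111| ≤ 1.645, Fail to reject H₀.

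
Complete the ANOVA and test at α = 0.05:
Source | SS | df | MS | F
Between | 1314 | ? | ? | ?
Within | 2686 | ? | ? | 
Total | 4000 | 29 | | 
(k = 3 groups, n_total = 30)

df_between = 2, df_within = 27. MS_between = 657.0, MS_within = 99.48. F = 6.604, F_crit ≈ 3.354. Reject H₀.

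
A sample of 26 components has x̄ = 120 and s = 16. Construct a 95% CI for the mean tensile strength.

CI = x̄ ± t*(s/√n) = 120 ± 2.06(16/√26) = (113.54, 126.46)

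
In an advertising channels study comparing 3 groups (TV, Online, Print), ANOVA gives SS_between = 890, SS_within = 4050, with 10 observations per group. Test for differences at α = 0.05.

df_between = 2, df_within = 27. F = MS_between/MS_within = 445.0/150.0 = 2.967. F_crit ≈ 3.354. Fail to reject H₀.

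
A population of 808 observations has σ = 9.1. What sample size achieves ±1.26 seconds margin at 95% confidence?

Without FPC: n₀ = (1.96×9.1/1.26)² = 200.38. With FPC: n = n₀N/(n₀+N-1) = 160.7 → n = 161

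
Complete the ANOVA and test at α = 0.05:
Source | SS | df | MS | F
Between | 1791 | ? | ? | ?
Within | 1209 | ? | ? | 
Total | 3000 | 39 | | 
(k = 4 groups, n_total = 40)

df_between = 3, df_within = 36. MS_between = 597.0, MS_within = 33.58. F = 17.777, F_crit ≈ 2.866. Reject H₀.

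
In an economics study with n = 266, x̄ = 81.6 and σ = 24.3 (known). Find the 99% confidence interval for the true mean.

CI = x̄ ± z*(σ/√n) = 81.6 ± 2.576(24.3/√266) = 81.6 ± 3.84 = (77.76, 85.44)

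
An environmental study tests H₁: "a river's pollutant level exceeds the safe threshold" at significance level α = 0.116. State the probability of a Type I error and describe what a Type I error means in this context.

P(Type I error) = α = 0.116. A Type I error is rejecting H₀ when H₀ is actually true (false positive) — here, concluding that a river's pollutant level exceeds the safe threshold when in fact this is not the case. Consequence: shutting down a compliant factory unnecessarily.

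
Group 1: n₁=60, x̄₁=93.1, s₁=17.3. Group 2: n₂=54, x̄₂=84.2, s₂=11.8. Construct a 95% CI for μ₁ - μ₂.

Difference = 8.9. SE = √(17.3²/60 + 11.8²/54) = 2.751. CI = (3.51, 14.29)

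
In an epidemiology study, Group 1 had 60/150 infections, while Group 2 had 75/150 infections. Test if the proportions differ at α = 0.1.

p̂₁ = 0.4, p̂₂ = 0.5, pooled p̂ = 0.45. z = -1.741. Critical: ±1.645. Reject H₀.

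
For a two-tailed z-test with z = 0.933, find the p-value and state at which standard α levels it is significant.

p = 2·P(Z > |0.933|) = 2·(1 - Φ(0.933)) ≈ 0.3508. Not significant at any standard level.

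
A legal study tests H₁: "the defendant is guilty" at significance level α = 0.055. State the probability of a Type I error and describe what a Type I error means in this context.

P(Type I error) = α = 0.055. A Type I error is rejecting H₀ when H₀ is actually true (false positive) — here, concluding that the defendant is guilty when in fact this is not the case. Consequence: convicting an innocent person.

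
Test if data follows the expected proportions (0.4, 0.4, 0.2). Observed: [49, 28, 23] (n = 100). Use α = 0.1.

Expected: [40.0, 40.0, 20.0]. χ² = 6.075. df = 2, critical = 4.605. Reject H₀.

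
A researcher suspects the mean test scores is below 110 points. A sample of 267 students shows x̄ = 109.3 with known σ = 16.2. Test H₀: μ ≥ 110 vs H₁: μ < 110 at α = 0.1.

z = -0.706. Critical value: -1.28. Fail to reject H₀.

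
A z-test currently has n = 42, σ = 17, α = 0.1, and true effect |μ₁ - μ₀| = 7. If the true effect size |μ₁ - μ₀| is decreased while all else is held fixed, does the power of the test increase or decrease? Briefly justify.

Power decreases: a smaller true effect decreases the non-centrality λ = |μ₁ - μ₀|/(σ/√n).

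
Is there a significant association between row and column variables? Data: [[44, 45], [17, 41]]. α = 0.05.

χ² = 5.86. df = 1, critical = 3.841. Reject H₀. Variables are dependent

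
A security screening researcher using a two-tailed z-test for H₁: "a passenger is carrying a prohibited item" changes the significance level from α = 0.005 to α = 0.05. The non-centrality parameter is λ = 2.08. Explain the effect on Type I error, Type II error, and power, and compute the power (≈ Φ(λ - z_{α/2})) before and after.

Increasing α from 0.005 to 0.05:
• Type I error rate increases (α is the Type I rate by definition).
• Critical value moves from z_{α/2} = 2.807 to 1.96, so power = Φ(λ - z_{α/2}) goes from Φ(2.08 - 2.807) = 0.234 to Φ(2.08 - 1.96) = 0.548.
• Type II error rate β = 1 - power therefore decreases (0.766 → 0.452).
Appropriate when false negatives are costly — here, letting a prohibited item through — security breach.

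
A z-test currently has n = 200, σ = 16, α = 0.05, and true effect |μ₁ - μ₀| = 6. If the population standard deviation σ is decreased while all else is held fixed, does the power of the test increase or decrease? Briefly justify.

Power increases: a smaller σ shrinks the standard error σ/√n, moving the sampling distribution under H₁ further from the critical value.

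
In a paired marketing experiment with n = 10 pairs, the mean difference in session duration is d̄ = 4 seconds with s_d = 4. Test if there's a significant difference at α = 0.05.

t = d̄/(s_d/√n) = 4/(4/√10) = 3.162. df = 9, critical t = ±2.262. Reject H₀.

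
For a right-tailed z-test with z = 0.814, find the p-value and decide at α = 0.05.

p = P(Z > 0.814) = 1 - Φ(0.814) ≈ 0.2078. Since p ≥ 0.05, fail to reject H₀ (not significant) at α = 0.05.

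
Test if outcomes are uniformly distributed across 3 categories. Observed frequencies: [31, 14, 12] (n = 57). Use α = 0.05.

Expected = 19 each. χ² = Σ(O-E)²/E = 11.474. df = 2, critical value = 5.991. Reject H₀.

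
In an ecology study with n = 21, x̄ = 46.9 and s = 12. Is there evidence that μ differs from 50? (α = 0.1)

t = (x̄ - μ₀)/(s/√n) = (46.9 - 50)/(12/√21) = -1.184. df = 20, critical t = ±1.725. Fail to reject H₀.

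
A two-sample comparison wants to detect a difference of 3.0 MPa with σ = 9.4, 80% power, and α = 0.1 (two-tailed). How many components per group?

n per group = 2(z_α/2 + z_β)²σ²/d² = 2×(1.645 + 0.84)²×9.4²/3.0² = 121.3 → n = 122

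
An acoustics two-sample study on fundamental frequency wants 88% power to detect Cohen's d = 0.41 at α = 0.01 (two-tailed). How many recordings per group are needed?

z_{α/2} = 2.576, z_β = Φ⁻¹(0.88) = 1.175. For small effect (d = 0.41): n per group = 2(z_{α/2} + z_β)²/d² = 2(2.576 + 1.175)²/0.41² = 167.4 → 168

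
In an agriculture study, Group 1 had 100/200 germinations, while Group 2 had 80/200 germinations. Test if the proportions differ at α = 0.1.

p̂₁ = 0.5, p̂₂ = 0.4, pooled p̂ = 0.45. z = 2.01. Critical: ±1.645. Reject H₀.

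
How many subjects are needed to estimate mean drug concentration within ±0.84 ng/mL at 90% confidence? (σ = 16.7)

n = (z*σ/E)² = (1.645×16.7/0.84)² = 1069.6 → n = 1070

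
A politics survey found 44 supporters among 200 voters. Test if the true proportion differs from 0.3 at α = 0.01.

p̂ = 0.22, p₀ = 0.3. z = (p̂ - p₀)/√(p₀(1-p₀)/n) = -2.469. Critical: ±2.576. Fail to reject H₀.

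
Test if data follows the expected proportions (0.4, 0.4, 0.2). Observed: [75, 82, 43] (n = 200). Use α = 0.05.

Expected: [80.0, 80.0, 40.0]. χ² = 0.588. df = 2, critical = 5.991. Fail to reject H₀.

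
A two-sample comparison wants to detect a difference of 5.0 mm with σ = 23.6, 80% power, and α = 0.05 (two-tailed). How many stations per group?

n per group = 2(z_α/2 + z_β)²σ²/d² = 2×(1.96 + 0.84)²×23.6²/5.0² = 349.3 → n = 350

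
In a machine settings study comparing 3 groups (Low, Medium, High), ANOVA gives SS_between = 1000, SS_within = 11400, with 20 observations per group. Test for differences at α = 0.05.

df_between = 2, df_within = 57. F = MS_between/MS_within = 500.0/200.0 = 2.5. F_crit ≈ 3.159. Fail to reject H₀.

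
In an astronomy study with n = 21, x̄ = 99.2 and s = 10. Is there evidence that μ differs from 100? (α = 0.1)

t = (x̄ - μ₀)/(s/√n) = (99.2 - 100)/(10/√21) = -0.367. df = 20, critical t = ±1.725. Fail to reject H₀.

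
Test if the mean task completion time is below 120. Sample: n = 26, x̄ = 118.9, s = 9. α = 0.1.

t = (118.9 - 120)/(9/√26) = -0.623, df = 25. Critical t = -1.316. Fail to reject H₀.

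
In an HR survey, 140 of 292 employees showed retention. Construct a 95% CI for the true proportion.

p̂ = 0.479. CI = p̂ ± z*√(p̂(1-p̂)/n) = (0.422, 0.537)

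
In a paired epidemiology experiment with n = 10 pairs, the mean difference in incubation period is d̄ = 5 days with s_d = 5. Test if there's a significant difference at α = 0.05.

t = d̄/(s_d/√n) = 5/(5/√10) = 3.162. df = 9, critical t = ±2.262. Reject H₀.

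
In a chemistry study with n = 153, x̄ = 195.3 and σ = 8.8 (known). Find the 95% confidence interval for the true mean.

CI = x̄ ± z*(σ/√n) = 195.3 ± 1.96(8.8/√153) = 195.3 ± 1.39 = (193.91, 196.69)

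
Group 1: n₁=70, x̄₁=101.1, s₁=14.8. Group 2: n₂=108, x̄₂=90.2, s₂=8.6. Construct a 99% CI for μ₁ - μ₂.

Difference = 10.9. SE = √(14.8²/70 + 8.6²/108) = 1.953. CI = (5.87, 15.93)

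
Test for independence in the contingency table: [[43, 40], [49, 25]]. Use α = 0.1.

χ² = 3.348. df = 1, critical = 2.706. Reject H₀. Variables are dependent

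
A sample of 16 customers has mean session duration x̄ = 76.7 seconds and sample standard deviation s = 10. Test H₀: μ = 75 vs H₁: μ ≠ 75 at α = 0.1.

t = (x̄ - μ₀)/(s/√n) = (76.7 - 75)/(10/√16) = 0.68. df = 15, critical t = ±1.753. Fail to reject H₀.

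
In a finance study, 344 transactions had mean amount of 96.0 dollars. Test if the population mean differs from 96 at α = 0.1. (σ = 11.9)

z = (x̄ - μ₀)/(σ/√n) = (96.0 - 96)/(11.9/√344) = 0.0. Critical value: ±1.645. Since |0.0| ≤ 1.645, Fail to reject H₀.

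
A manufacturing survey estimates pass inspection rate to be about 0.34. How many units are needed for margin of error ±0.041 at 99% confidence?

n = z²p(1-p)/E² = 2.576²×0.34×0.66/0.041² = 885.8 → n = 886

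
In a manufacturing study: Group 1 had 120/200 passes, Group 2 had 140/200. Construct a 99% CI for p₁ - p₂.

p̂₁ = 0.6, p̂₂ = 0.7. Difference = -0.1. CI = (-0.222, 0.022)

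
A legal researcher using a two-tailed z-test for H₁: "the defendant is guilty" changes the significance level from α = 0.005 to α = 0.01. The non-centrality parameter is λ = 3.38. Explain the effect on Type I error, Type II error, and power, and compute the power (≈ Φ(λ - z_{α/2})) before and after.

Increasing α from 0.005 to 0.01:
• Type I error rate increases (α is the Type I rate by definition).
• Critical value moves from z_{α/2} = 2.807 to 2.576, so power = Φ(λ - z_{α/2}) goes from Φ(3.38 - 2.807) = 0.717 to Φ(3.38 - 2.576) = 0.789.
• Type II error rate β = 1 - power therefore decreases (0.283 → 0.211).
Appropriate when false negatives are costly — here, acquitting a guilty person.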